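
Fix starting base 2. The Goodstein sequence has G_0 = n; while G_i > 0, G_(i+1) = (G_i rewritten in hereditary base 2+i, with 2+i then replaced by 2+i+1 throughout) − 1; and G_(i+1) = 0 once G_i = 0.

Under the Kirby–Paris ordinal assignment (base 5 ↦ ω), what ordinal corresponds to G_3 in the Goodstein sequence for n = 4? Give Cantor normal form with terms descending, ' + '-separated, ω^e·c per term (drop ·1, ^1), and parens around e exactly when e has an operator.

ω^2·2 + ω·2

step 0: 4 = 2^2; sub 3 for 2: 3^3; = 27; G_1 = 27−1 = 26
step 1: 26 = 2·3^2 + 2·3 + 2; sub 4 for 3: 2·4^2 + 2·4 + 2; = 42; G_2 = 42−1 = 41
step 2: 41 = 2·4^2 + 2·4 + 1; sub 5 for 4: 2·5^2 + 2·5 + 1; = 61; G_3 = 61−1 = 60
step 3: 60 = 2·5^2 + 2·5; sub 6 for 5: 2·6^2 + 2·6; = 84; G_4 = 84−1 = 83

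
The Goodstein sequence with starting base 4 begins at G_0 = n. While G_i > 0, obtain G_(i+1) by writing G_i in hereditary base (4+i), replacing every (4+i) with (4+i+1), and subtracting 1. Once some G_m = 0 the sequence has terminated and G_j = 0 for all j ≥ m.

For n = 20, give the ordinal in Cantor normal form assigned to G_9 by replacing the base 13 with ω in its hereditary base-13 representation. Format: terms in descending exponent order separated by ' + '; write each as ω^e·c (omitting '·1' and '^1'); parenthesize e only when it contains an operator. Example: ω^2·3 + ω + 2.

ω·9 + 6

[0] 20 ≡ 4^2 + 4 (base 4). Lift 5: 30. −1: 29.
[1] 29 ≡ 5^2 + 4 (base 5). Lift 6: 40. −1: 39.
[2] 39 ≡ 6^2 + 3 (base 6). Lift 7: 52. −1: 51.
[3] 51 ≡ 7^2 + 2 (base 7). Lift 8: 66. −1: 65.
[4] 65 ≡ 8^2 + 1 (base 8). Lift 9: 82. −1: 81.
[5] 81 ≡ 9^2 (base 9). Lift 10: 100. −1: 99.
[6] 99 ≡ 9·10 + 9 (base 10). Lift 11: 108. −1: 107.
[7] 107 ≡ 9·11 + 8 (base 11). Lift 12: 116. −1: 115.
[8] 115 ≡ 9·12 + 7 (base 12). Lift 13: 124. −1: 123.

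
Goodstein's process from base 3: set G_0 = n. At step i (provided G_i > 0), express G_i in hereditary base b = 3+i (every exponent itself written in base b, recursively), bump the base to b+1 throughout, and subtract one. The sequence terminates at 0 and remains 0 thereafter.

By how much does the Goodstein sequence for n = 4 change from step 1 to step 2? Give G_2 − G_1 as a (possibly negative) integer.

(0) 4|_3 = 3 + 1 ↦ 4 + 1|_4 = 5 ⇒ 4
(1) 4|_4 = 4 ↦ 5|_5 = 5 ⇒ 4

0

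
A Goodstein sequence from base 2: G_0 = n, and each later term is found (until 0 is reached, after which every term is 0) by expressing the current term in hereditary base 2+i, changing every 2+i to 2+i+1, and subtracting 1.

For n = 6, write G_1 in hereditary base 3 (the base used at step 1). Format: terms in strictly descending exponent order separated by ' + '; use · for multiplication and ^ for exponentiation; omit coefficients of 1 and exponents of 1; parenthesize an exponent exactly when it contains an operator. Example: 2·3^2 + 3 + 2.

base 2: 6 = 2^2 + 2; at 3: 3^3 + 3 = 30; next = 29
base 3: 29 = 3^3 + 2; at 4: 4^4 + 2 = 258; next = 257

3^3 + 2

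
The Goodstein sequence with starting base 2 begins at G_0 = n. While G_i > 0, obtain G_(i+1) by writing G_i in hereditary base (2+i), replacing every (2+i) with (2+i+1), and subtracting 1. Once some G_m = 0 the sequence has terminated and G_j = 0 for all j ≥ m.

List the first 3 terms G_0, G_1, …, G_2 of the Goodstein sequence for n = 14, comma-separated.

14, 110, 1281

14 —HB2→ 2^(2 + 1) + 2^2 + 2 —bump→ 3^(3 + 1) + 3^3 + 3 = 111 —(−1)→ 110
110 —HB3→ 3^(3 + 1) + 3^3 + 2 —bump→ 4^(4 + 1) + 4^4 + 2 = 1282 —(−1)→ 1281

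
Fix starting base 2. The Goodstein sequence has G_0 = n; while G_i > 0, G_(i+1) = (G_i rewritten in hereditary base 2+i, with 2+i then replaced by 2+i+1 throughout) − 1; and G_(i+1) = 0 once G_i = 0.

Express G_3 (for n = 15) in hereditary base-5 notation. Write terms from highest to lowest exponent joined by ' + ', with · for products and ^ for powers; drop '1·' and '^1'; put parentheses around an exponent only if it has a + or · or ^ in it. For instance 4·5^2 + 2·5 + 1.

G_0 = 15. HB_2(15) = 2^(2 + 1) + 2^2 + 2 + 1. Bump = 112. G_1 = 111.
G_1 = 111. HB_3(111) = 3^(3 + 1) + 3^3 + 3. Bump = 1284. G_2 = 1283.
G_2 = 1283. HB_4(1283) = 4^(4 + 1) + 4^4 + 3. Bump = 18753. G_3 = 18752.
G_3 = 18752. HB_5(18752) = 5^(5 + 1) + 5^5 + 2. Bump = 326594. G_4 = 326593.

5^(5 + 1) + 5^5 + 2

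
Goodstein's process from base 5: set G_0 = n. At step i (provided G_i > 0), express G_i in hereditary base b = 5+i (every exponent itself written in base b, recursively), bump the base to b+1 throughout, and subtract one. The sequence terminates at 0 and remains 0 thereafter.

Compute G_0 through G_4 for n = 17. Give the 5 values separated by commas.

(0) 17|_5 = 3·5 + 2 ↦ 3·6 + 2|_6 = 20 ⇒ 19
(1) 19|_6 = 3·6 + 1 ↦ 3·7 + 1|_7 = 22 ⇒ 21
(2) 21|_7 = 3·7 ↦ 3·8|_8 = 24 ⇒ 23
(3) 23|_8 = 2·8 + 7 ↦ 2·9 + 7|_9 = 25 ⇒ 24

17, 19, 21, 23, 24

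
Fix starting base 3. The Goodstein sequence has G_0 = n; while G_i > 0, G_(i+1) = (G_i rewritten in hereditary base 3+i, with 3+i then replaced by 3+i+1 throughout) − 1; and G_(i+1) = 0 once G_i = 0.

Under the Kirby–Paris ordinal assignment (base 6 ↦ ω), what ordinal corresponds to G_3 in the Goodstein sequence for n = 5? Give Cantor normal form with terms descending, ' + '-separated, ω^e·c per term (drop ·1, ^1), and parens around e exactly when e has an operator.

5

base 3: 5 = 3 + 2; at 4: 4 + 2 = 6; next = 5
base 4: 5 = 4 + 1; at 5: 5 + 1 = 6; next = 5
base 5: 5 = 5; at 6: 6 = 6; next = 5
base 6: 5 = 5; at 7: 5 = 5; next = 4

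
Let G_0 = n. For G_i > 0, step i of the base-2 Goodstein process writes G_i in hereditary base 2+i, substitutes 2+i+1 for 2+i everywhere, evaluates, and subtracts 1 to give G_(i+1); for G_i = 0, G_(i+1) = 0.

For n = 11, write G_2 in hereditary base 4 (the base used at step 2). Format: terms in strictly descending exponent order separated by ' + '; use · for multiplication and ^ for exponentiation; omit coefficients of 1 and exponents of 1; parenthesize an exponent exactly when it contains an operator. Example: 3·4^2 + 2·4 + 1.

4^(4 + 1) + 3

base 2: 11 = 2^(2 + 1) + 2 + 1; at 3: 3^(3 + 1) + 3 + 1 = 85; next = 84
base 3: 84 = 3^(3 + 1) + 3; at 4: 4^(4 + 1) + 4 = 1028; next = 1027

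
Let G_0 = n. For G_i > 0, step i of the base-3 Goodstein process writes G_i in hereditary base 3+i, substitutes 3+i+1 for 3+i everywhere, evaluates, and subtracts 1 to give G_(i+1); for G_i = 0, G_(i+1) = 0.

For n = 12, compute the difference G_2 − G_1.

(0) 12|_3 = 3^2 + 3 ↦ 4^2 + 4|_4 = 20 ⇒ 19
(1) 19|_4 = 4^2 + 3 ↦ 5^2 + 3|_5 = 28 ⇒ 27

8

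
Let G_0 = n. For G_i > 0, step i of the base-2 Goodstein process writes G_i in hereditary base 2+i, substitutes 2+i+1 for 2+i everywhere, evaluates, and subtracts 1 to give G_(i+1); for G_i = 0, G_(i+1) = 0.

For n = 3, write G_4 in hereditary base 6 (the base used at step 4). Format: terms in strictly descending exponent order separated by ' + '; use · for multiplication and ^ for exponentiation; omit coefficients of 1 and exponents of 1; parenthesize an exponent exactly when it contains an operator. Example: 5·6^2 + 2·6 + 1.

1

(0) 3|_2 = 2 + 1 ↦ 3 + 1|_3 = 4 ⇒ 3
(1) 3|_3 = 3 ↦ 4|_4 = 4 ⇒ 3
(2) 3|_4 = 3 ↦ 3|_5 = 3 ⇒ 2
(3) 2|_5 = 2 ↦ 2|_6 = 2 ⇒ 1
(4) 1|_6 = 1 ↦ 1|_7 = 1 ⇒ 0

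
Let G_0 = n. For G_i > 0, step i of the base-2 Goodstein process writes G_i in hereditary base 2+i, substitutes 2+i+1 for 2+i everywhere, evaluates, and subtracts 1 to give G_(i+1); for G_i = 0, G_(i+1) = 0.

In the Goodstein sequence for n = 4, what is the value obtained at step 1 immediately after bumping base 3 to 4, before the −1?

base 2: 4 = 2^2; at 3: 3^3 = 27; next = 26
base 3: 26 = 2·3^2 + 2·3 + 2; at 4: 2·4^2 + 2·4 + 2 = 42; next = 41

42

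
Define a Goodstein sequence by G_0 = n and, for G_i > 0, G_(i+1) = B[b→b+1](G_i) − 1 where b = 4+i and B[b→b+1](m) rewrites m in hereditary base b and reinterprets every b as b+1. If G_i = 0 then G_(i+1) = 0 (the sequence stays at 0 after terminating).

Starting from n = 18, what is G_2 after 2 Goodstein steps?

G_0=18  [base 4] 4^2 + 2  →[4↦5]→  5^2 + 2 = 27  −1 ⇒ G_1=26
G_1=26  [base 5] 5^2 + 1  →[5↦6]→  6^2 + 1 = 37  −1 ⇒ G_2=36
G_2=36  [base 6] 6^2  →[6↦7]→  7^2 = 49  −1 ⇒ G_3=48

36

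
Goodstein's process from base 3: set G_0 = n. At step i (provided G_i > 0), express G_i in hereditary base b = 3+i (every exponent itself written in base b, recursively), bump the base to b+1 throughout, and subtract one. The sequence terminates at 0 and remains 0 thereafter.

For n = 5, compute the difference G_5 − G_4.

5 —HB3→ 3 + 2 —bump→ 4 + 2 = 6 —(−1)→ 5
5 —HB4→ 4 + 1 —bump→ 5 + 1 = 6 —(−1)→ 5
5 —HB5→ 5 —bump→ 6 = 6 —(−1)→ 5
5 —HB6→ 5 —bump→ 5 = 5 —(−1)→ 4
4 —HB7→ 4 —bump→ 4 = 4 —(−1)→ 3

-1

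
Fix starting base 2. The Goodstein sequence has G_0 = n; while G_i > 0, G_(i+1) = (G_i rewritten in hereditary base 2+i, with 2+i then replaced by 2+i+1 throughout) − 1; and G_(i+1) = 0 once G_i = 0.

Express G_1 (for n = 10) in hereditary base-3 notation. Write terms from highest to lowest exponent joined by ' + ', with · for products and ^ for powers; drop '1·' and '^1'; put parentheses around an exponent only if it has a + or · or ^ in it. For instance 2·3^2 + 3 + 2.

3^(3 + 1) + 2

G_0=10  [base 2] 2^(2 + 1) + 2  →[2↦3]→  3^(3 + 1) + 3 = 84  −1 ⇒ G_1=83
G_1=83  [base 3] 3^(3 + 1) + 2  →[3↦4]→  4^(4 + 1) + 2 = 1026  −1 ⇒ G_2=1025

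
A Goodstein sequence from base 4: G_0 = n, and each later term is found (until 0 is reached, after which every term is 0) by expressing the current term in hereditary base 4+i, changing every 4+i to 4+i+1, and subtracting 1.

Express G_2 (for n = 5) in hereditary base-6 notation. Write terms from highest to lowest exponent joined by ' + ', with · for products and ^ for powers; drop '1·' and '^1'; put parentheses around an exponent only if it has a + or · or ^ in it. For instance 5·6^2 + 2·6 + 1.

5

(0) 5|_4 = 4 + 1 ↦ 5 + 1|_5 = 6 ⇒ 5
(1) 5|_5 = 5 ↦ 6|_6 = 6 ⇒ 5
(2) 5|_6 = 5 ↦ 5|_7 = 5 ⇒ 4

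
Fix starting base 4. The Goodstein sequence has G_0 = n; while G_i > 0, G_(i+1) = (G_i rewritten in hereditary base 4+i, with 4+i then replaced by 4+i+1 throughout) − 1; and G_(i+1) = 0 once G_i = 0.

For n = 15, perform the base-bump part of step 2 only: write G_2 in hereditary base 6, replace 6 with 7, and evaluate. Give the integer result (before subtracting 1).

22

(0) 15|_4 = 3·4 + 3 ↦ 3·5 + 3|_5 = 18 ⇒ 17
(1) 17|_5 = 3·5 + 2 ↦ 3·6 + 2|_6 = 20 ⇒ 19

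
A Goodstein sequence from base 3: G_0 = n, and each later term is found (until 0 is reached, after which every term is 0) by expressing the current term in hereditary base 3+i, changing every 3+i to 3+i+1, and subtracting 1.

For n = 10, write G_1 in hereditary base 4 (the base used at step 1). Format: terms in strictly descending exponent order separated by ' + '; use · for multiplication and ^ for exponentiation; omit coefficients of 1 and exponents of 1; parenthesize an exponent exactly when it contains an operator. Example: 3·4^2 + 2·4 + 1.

G_0 = 10. HB_3(10) = 3^2 + 1. Bump = 17. G_1 = 16.
G_1 = 16. HB_4(16) = 4^2. Bump = 25. G_2 = 24.

4^2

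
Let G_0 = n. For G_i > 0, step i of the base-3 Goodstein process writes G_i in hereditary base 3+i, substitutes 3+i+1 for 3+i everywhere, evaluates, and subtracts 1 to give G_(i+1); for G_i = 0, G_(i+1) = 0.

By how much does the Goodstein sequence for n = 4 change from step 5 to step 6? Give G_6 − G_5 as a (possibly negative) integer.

step 0: 4 = 3 + 1; sub 4 for 3: 4 + 1; = 5; G_1 = 5−1 = 4
step 1: 4 = 4; sub 5 for 4: 5; = 5; G_2 = 5−1 = 4
step 2: 4 = 4; sub 6 for 5: 4; = 4; G_3 = 4−1 = 3
step 3: 3 = 3; sub 7 for 6: 3; = 3; G_4 = 3−1 = 2
step 4: 2 = 2; sub 8 for 7: 2; = 2; G_5 = 2−1 = 1
step 5: 1 = 1; sub 9 for 8: 1; = 1; G_6 = 1−1 = 0

-1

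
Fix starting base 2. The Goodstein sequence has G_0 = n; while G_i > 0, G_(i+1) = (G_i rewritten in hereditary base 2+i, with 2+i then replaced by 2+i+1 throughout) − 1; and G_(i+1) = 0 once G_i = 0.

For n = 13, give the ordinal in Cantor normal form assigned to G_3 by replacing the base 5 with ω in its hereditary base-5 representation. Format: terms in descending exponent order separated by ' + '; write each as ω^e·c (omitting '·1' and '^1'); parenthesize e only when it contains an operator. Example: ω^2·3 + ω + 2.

ω^(ω + 1) + ω^3·3 + ω^2·3 + ω·3 + 2

13 —HB2→ 2^(2 + 1) + 2^2 + 1 —bump→ 3^(3 + 1) + 3^3 + 1 = 109 —(−1)→ 108
108 —HB3→ 3^(3 + 1) + 3^3 —bump→ 4^(4 + 1) + 4^4 = 1280 —(−1)→ 1279
1279 —HB4→ 4^(4 + 1) + 3·4^3 + 3·4^2 + 3·4 + 3 —bump→ 5^(5 + 1) + 3·5^3 + 3·5^2 + 3·5 + 3 = 16093 —(−1)→ 16092
16092 —HB5→ 5^(5 + 1) + 3·5^3 + 3·5^2 + 3·5 + 2 —bump→ 6^(6 + 1) + 3·6^3 + 3·6^2 + 3·6 + 2 = 280712 —(−1)→ 280711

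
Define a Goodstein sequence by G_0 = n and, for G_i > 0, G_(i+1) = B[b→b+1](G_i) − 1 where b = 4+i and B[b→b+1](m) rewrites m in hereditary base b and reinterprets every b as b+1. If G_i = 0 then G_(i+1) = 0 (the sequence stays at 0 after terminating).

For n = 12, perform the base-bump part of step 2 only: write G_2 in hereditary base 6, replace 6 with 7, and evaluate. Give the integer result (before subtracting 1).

G_0 = 12. HB_4(12) = 3·4. Bump = 15. G_1 = 14.
G_1 = 14. HB_5(14) = 2·5 + 4. Bump = 16. G_2 = 15.
G_2 = 15. HB_6(15) = 2·6 + 3. Bump = 17. G_3 = 16.

17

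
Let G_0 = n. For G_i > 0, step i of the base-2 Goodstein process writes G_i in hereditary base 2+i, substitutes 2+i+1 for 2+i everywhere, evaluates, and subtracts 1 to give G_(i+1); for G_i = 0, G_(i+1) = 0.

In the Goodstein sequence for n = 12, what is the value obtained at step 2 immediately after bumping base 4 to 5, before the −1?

G_0 = 12. HB_2(12) = 2^(2 + 1) + 2^2. Bump = 108. G_1 = 107.
G_1 = 107. HB_3(107) = 3^(3 + 1) + 2·3^2 + 2·3 + 2. Bump = 1066. G_2 = 1065.

15686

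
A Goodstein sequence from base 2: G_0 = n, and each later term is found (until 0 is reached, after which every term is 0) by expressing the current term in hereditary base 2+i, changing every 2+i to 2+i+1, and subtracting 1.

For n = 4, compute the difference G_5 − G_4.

[0] 4 ≡ 2^2 (base 2). Lift 3: 27. −1: 26.
[1] 26 ≡ 2·3^2 + 2·3 + 2 (base 3). Lift 4: 42. −1: 41.
[2] 41 ≡ 2·4^2 + 2·4 + 1 (base 4). Lift 5: 61. −1: 60.
[3] 60 ≡ 2·5^2 + 2·5 (base 5). Lift 6: 84. −1: 83.
[4] 83 ≡ 2·6^2 + 6 + 5 (base 6). Lift 7: 110. −1: 109.

26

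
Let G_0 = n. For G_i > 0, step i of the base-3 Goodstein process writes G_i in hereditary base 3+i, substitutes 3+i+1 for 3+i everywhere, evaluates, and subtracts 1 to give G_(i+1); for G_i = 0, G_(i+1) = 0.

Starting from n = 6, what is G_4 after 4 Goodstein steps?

i=0: 6 = 2·3 (b=3); 3→4: 2·4 = 8; 8−1 = 7
i=1: 7 = 4 + 3 (b=4); 4→5: 5 + 3 = 8; 8−1 = 7
i=2: 7 = 5 + 2 (b=5); 5→6: 6 + 2 = 8; 8−1 = 7
i=3: 7 = 6 + 1 (b=6); 6→7: 7 + 1 = 8; 8−1 = 7

7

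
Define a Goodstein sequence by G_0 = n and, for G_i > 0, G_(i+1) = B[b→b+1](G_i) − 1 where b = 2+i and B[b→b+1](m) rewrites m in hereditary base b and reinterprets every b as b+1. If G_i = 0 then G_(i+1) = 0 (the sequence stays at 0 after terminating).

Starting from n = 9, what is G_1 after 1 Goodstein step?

i=0: 9 = 2^(2 + 1) + 1 (b=2); 2→3: 3^(3 + 1) + 1 = 82; 82−1 = 81
i=1: 81 = 3^(3 + 1) (b=3); 3→4: 4^(4 + 1) = 1024; 1024−1 = 1023

81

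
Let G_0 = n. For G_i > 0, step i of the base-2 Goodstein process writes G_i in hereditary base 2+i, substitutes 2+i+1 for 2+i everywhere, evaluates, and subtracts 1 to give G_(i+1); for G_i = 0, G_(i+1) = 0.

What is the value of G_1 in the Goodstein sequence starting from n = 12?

107

[0] 12 ≡ 2^(2 + 1) + 2^2 (base 2). Lift 3: 108. −1: 107.
[1] 107 ≡ 3^(3 + 1) + 2·3^2 + 2·3 + 2 (base 3). Lift 4: 1066. −1: 1065.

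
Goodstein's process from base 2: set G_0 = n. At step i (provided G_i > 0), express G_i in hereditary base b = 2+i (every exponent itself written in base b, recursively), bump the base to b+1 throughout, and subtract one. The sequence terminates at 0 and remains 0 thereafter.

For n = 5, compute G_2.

G_0=5  [base 2] 2^2 + 1  →[2↦3]→  3^3 + 1 = 28  −1 ⇒ G_1=27
G_1=27  [base 3] 3^3  →[3↦4]→  4^4 = 256  −1 ⇒ G_2=255

255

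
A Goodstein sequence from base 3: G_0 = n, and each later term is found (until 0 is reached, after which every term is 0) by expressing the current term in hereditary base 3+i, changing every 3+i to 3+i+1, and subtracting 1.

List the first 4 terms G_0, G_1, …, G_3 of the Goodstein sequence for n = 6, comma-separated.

6 —HB3→ 2·3 —bump→ 2·4 = 8 —(−1)→ 7
7 —HB4→ 4 + 3 —bump→ 5 + 3 = 8 —(−1)→ 7
7 —HB5→ 5 + 2 —bump→ 6 + 2 = 8 —(−1)→ 7

6, 7, 7, 7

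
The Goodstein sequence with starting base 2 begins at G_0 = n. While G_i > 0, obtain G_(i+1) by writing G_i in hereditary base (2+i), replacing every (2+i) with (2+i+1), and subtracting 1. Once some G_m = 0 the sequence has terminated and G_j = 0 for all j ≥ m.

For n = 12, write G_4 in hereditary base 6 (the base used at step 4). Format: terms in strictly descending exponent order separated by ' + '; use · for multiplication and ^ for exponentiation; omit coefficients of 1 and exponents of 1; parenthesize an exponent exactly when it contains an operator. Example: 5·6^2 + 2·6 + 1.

6^(6 + 1) + 2·6^2 + 6 + 5

(0) 12|_2 = 2^(2 + 1) + 2^2 ↦ 3^(3 + 1) + 3^3|_3 = 108 ⇒ 107
(1) 107|_3 = 3^(3 + 1) + 2·3^2 + 2·3 + 2 ↦ 4^(4 + 1) + 2·4^2 + 2·4 + 2|_4 = 1066 ⇒ 1065
(2) 1065|_4 = 4^(4 + 1) + 2·4^2 + 2·4 + 1 ↦ 5^(5 + 1) + 2·5^2 + 2·5 + 1|_5 = 15686 ⇒ 15685
(3) 15685|_5 = 5^(5 + 1) + 2·5^2 + 2·5 ↦ 6^(6 + 1) + 2·6^2 + 2·6|_6 = 280020 ⇒ 280019
(4) 280019|_6 = 6^(6 + 1) + 2·6^2 + 6 + 5 ↦ 7^(7 + 1) + 2·7^2 + 7 + 5|_7 = 5764911 ⇒ 5764910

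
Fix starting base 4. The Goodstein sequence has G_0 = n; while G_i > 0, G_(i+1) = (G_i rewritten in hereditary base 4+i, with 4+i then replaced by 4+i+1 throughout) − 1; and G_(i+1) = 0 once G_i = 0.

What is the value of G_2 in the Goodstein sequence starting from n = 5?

[0] 5 ≡ 4 + 1 (base 4). Lift 5: 6. −1: 5.
[1] 5 ≡ 5 (base 5). Lift 6: 6. −1: 5.
[2] 5 ≡ 5 (base 6). Lift 7: 5. −1: 4.

5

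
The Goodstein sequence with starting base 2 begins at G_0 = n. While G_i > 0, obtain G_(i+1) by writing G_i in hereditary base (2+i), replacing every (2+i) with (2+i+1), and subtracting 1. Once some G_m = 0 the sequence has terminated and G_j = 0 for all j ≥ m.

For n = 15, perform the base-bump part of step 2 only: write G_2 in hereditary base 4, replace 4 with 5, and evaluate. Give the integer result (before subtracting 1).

18753

step 0: 15 = 2^(2 + 1) + 2^2 + 2 + 1; sub 3 for 2: 3^(3 + 1) + 3^3 + 3 + 1; = 112; G_1 = 112−1 = 111
step 1: 111 = 3^(3 + 1) + 3^3 + 3; sub 4 for 3: 4^(4 + 1) + 4^4 + 4; = 1284; G_2 = 1284−1 = 1283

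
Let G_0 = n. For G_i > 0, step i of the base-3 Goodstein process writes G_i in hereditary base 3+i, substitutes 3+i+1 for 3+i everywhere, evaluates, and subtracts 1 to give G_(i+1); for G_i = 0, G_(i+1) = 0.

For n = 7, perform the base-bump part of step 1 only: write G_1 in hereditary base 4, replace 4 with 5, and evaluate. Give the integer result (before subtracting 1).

10

[0] 7 ≡ 2·3 + 1 (base 3). Lift 4: 9. −1: 8.
[1] 8 ≡ 2·4 (base 4). Lift 5: 10. −1: 9.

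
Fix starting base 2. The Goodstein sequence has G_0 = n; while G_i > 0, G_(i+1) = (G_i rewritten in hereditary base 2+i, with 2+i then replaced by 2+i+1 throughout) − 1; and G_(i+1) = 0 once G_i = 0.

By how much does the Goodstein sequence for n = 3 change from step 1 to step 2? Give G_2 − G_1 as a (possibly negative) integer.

0

G_0=3  [base 2] 2 + 1  →[2↦3]→  3 + 1 = 4  −1 ⇒ G_1=3
G_1=3  [base 3] 3  →[3↦4]→  4 = 4  −1 ⇒ G_2=3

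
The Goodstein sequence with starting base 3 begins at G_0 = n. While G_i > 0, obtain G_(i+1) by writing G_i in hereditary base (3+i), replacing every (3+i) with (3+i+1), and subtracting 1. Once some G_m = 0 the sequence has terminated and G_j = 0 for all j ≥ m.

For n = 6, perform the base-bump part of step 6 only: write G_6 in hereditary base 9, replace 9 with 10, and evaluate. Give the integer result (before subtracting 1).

G_0=6  [base 3] 2·3  →[3↦4]→  2·4 = 8  −1 ⇒ G_1=7
G_1=7  [base 4] 4 + 3  →[4↦5]→  5 + 3 = 8  −1 ⇒ G_2=7
G_2=7  [base 5] 5 + 2  →[5↦6]→  6 + 2 = 8  −1 ⇒ G_3=7
G_3=7  [base 6] 6 + 1  →[6↦7]→  7 + 1 = 8  −1 ⇒ G_4=7
G_4=7  [base 7] 7  →[7↦8]→  8 = 8  −1 ⇒ G_5=7
G_5=7  [base 8] 7  →[8↦9]→  7 = 7  −1 ⇒ G_6=6
G_6=6  [base 9] 6  →[9↦10]→  6 = 6  −1 ⇒ G_7=5

6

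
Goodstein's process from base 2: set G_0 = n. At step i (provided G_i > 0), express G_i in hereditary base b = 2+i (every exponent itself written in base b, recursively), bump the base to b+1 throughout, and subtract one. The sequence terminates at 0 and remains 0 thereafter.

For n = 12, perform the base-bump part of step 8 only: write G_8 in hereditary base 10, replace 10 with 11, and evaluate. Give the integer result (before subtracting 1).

[0] 12 ≡ 2^(2 + 1) + 2^2 (base 2). Lift 3: 108. −1: 107.
[1] 107 ≡ 3^(3 + 1) + 2·3^2 + 2·3 + 2 (base 3). Lift 4: 1066. −1: 1065.
[2] 1065 ≡ 4^(4 + 1) + 2·4^2 + 2·4 + 1 (base 4). Lift 5: 15686. −1: 15685.
[3] 15685 ≡ 5^(5 + 1) + 2·5^2 + 2·5 (base 5). Lift 6: 280020. −1: 280019.
[4] 280019 ≡ 6^(6 + 1) + 2·6^2 + 6 + 5 (base 6). Lift 7: 5764911. −1: 5764910.
[5] 5764910 ≡ 7^(7 + 1) + 2·7^2 + 7 + 4 (base 7). Lift 8: 134217868. −1: 134217867.
[6] 134217867 ≡ 8^(8 + 1) + 2·8^2 + 8 + 3 (base 8). Lift 9: 3486784575. −1: 3486784574.
[7] 3486784574 ≡ 9^(9 + 1) + 2·9^2 + 9 + 2 (base 9). Lift 10: 100000000212. −1: 100000000211.
[8] 100000000211 ≡ 10^(10 + 1) + 2·10^2 + 10 + 1 (base 10). Lift 11: 3138428376975. −1: 3138428376974.

3138428376975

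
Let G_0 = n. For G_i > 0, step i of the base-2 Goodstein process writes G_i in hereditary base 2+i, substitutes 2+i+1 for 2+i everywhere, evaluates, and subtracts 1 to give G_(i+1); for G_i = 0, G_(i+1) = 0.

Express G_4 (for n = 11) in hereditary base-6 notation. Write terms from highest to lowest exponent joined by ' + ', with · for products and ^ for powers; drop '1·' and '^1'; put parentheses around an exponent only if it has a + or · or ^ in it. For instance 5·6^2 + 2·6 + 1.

G_0 = 11. HB_2(11) = 2^(2 + 1) + 2 + 1. Bump = 85. G_1 = 84.
G_1 = 84. HB_3(84) = 3^(3 + 1) + 3. Bump = 1028. G_2 = 1027.
G_2 = 1027. HB_4(1027) = 4^(4 + 1) + 3. Bump = 15628. G_3 = 15627.
G_3 = 15627. HB_5(15627) = 5^(5 + 1) + 2. Bump = 279938. G_4 = 279937.
G_4 = 279937. HB_6(279937) = 6^(6 + 1) + 1. Bump = 5764802. G_5 = 5764801.

6^(6 + 1) + 1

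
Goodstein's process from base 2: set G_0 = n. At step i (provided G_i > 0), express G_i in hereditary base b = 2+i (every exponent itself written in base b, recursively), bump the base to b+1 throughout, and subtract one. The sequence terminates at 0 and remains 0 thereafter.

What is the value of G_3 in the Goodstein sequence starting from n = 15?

18752

[0] 15 ≡ 2^(2 + 1) + 2^2 + 2 + 1 (base 2). Lift 3: 112. −1: 111.
[1] 111 ≡ 3^(3 + 1) + 3^3 + 3 (base 3). Lift 4: 1284. −1: 1283.
[2] 1283 ≡ 4^(4 + 1) + 4^4 + 3 (base 4). Lift 5: 18753. −1: 18752.
[3] 18752 ≡ 5^(5 + 1) + 5^5 + 2 (base 5). Lift 6: 326594. −1: 326593.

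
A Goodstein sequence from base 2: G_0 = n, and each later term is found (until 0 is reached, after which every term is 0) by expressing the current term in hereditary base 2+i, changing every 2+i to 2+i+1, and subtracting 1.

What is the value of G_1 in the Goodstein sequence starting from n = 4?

step 0: 4 = 2^2; sub 3 for 2: 3^3; = 27; G_1 = 27−1 = 26
step 1: 26 = 2·3^2 + 2·3 + 2; sub 4 for 3: 2·4^2 + 2·4 + 2; = 42; G_2 = 42−1 = 41

26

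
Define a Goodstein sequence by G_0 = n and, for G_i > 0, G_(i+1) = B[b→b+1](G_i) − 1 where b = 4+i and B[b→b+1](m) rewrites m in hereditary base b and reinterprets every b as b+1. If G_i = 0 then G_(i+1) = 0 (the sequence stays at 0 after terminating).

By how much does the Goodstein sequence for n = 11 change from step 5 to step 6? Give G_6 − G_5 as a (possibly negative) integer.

0

base 4: 11 = 2·4 + 3; at 5: 2·5 + 3 = 13; next = 12
base 5: 12 = 2·5 + 2; at 6: 2·6 + 2 = 14; next = 13
base 6: 13 = 2·6 + 1; at 7: 2·7 + 1 = 15; next = 14
base 7: 14 = 2·7; at 8: 2·8 = 16; next = 15
base 8: 15 = 8 + 7; at 9: 9 + 7 = 16; next = 15
base 9: 15 = 9 + 6; at 10: 10 + 6 = 16; next = 15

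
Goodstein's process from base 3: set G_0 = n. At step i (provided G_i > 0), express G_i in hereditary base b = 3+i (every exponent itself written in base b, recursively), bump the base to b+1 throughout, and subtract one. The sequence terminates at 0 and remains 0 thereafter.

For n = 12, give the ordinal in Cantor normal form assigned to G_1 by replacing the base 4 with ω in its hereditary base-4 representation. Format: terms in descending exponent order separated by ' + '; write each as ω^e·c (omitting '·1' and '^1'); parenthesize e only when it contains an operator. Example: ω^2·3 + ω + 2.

12 —HB3→ 3^2 + 3 —bump→ 4^2 + 4 = 20 —(−1)→ 19
19 —HB4→ 4^2 + 3 —bump→ 5^2 + 3 = 28 —(−1)→ 27

ω^2 + 3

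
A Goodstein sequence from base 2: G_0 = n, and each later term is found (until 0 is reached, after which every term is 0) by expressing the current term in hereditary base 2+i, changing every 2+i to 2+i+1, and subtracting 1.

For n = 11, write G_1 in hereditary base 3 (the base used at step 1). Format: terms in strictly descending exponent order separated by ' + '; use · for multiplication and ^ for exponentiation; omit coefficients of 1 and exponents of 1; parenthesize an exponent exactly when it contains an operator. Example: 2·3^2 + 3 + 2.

(0) 11|_2 = 2^(2 + 1) + 2 + 1 ↦ 3^(3 + 1) + 3 + 1|_3 = 85 ⇒ 84
(1) 84|_3 = 3^(3 + 1) + 3 ↦ 4^(4 + 1) + 4|_4 = 1028 ⇒ 1027

3^(3 + 1) + 3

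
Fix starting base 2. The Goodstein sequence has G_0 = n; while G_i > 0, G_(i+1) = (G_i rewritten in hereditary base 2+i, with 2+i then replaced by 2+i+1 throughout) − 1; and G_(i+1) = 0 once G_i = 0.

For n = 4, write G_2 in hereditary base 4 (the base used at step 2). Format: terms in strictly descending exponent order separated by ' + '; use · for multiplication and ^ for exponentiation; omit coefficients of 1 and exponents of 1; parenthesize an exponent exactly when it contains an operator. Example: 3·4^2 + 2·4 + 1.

2·4^2 + 2·4 + 1

(0) 4|_2 = 2^2 ↦ 3^3|_3 = 27 ⇒ 26
(1) 26|_3 = 2·3^2 + 2·3 + 2 ↦ 2·4^2 + 2·4 + 2|_4 = 42 ⇒ 41
(2) 41|_4 = 2·4^2 + 2·4 + 1 ↦ 2·5^2 + 2·5 + 1|_5 = 61 ⇒ 60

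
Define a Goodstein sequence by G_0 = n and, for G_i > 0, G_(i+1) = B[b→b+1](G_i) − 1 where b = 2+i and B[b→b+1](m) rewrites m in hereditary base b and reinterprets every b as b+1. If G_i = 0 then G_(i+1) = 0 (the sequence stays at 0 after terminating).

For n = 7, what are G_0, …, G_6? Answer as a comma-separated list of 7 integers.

7, 30, 259, 3127, 46657, 823543, 16777215

(0) 7|_2 = 2^2 + 2 + 1 ↦ 3^3 + 3 + 1|_3 = 31 ⇒ 30
(1) 30|_3 = 3^3 + 3 ↦ 4^4 + 4|_4 = 260 ⇒ 259
(2) 259|_4 = 4^4 + 3 ↦ 5^5 + 3|_5 = 3128 ⇒ 3127
(3) 3127|_5 = 5^5 + 2 ↦ 6^6 + 2|_6 = 46658 ⇒ 46657
(4) 46657|_6 = 6^6 + 1 ↦ 7^7 + 1|_7 = 823544 ⇒ 823543
(5) 823543|_7 = 7^7 ↦ 8^8|_8 = 16777216 ⇒ 16777215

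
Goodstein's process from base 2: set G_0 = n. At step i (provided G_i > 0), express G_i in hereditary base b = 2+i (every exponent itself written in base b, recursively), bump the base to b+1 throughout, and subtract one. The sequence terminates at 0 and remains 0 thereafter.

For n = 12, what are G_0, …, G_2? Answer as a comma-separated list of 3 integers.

base 2: 12 = 2^(2 + 1) + 2^2; at 3: 3^(3 + 1) + 3^3 = 108; next = 107
base 3: 107 = 3^(3 + 1) + 2·3^2 + 2·3 + 2; at 4: 4^(4 + 1) + 2·4^2 + 2·4 + 2 = 1066; next = 1065

12, 107, 1065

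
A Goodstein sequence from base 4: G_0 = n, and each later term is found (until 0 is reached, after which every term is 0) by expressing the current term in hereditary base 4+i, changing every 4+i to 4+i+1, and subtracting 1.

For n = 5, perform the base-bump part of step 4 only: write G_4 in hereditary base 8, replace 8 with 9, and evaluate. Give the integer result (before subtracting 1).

3

step 0: 5 = 4 + 1; sub 5 for 4: 5 + 1; = 6; G_1 = 6−1 = 5
step 1: 5 = 5; sub 6 for 5: 6; = 6; G_2 = 6−1 = 5
step 2: 5 = 5; sub 7 for 6: 5; = 5; G_3 = 5−1 = 4
step 3: 4 = 4; sub 8 for 7: 4; = 4; G_4 = 4−1 = 3
step 4: 3 = 3; sub 9 for 8: 3; = 3; G_5 = 3−1 = 2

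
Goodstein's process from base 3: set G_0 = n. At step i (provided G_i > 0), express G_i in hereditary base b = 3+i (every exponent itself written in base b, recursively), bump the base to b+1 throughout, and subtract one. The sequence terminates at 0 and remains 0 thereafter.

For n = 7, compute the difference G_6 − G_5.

step 0: 7 = 2·3 + 1; sub 4 for 3: 2·4 + 1; = 9; G_1 = 9−1 = 8
step 1: 8 = 2·4; sub 5 for 4: 2·5; = 10; G_2 = 10−1 = 9
step 2: 9 = 5 + 4; sub 6 for 5: 6 + 4; = 10; G_3 = 10−1 = 9
step 3: 9 = 6 + 3; sub 7 for 6: 7 + 3; = 10; G_4 = 10−1 = 9
step 4: 9 = 7 + 2; sub 8 for 7: 8 + 2; = 10; G_5 = 10−1 = 9
step 5: 9 = 8 + 1; sub 9 for 8: 9 + 1; = 10; G_6 = 10−1 = 9

0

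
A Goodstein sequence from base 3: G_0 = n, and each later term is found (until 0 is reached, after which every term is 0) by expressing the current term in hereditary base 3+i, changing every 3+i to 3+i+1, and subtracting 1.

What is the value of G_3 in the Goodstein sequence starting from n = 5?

5

(0) 5|_3 = 3 + 2 ↦ 4 + 2|_4 = 6 ⇒ 5
(1) 5|_4 = 4 + 1 ↦ 5 + 1|_5 = 6 ⇒ 5
(2) 5|_5 = 5 ↦ 6|_6 = 6 ⇒ 5
(3) 5|_6 = 5 ↦ 5|_7 = 5 ⇒ 4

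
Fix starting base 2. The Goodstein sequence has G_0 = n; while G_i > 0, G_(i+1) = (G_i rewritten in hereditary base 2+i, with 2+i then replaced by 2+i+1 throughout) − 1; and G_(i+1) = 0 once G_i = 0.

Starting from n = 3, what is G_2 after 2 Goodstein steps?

3

(0) 3|_2 = 2 + 1 ↦ 3 + 1|_3 = 4 ⇒ 3
(1) 3|_3 = 3 ↦ 4|_4 = 4 ⇒ 3
(2) 3|_4 = 3 ↦ 3|_5 = 3 ⇒ 2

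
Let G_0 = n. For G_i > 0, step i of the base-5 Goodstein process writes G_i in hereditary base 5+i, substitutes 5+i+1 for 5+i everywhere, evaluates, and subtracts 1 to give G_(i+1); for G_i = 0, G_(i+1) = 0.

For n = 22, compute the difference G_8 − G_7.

2

(0) 22|_5 = 4·5 + 2 ↦ 4·6 + 2|_6 = 26 ⇒ 25
(1) 25|_6 = 4·6 + 1 ↦ 4·7 + 1|_7 = 29 ⇒ 28
(2) 28|_7 = 4·7 ↦ 4·8|_8 = 32 ⇒ 31
(3) 31|_8 = 3·8 + 7 ↦ 3·9 + 7|_9 = 34 ⇒ 33
(4) 33|_9 = 3·9 + 6 ↦ 3·10 + 6|_10 = 36 ⇒ 35
(5) 35|_10 = 3·10 + 5 ↦ 3·11 + 5|_11 = 38 ⇒ 37
(6) 37|_11 = 3·11 + 4 ↦ 3·12 + 4|_12 = 40 ⇒ 39
(7) 39|_12 = 3·12 + 3 ↦ 3·13 + 3|_13 = 42 ⇒ 41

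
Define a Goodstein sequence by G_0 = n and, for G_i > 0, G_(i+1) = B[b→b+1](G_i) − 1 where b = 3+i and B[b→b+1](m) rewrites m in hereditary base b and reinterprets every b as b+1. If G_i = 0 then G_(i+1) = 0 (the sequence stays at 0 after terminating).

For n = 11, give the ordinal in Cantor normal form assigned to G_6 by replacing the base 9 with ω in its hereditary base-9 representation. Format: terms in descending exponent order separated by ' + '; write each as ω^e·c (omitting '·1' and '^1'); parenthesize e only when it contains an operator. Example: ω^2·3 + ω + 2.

ω·5 + 2

G_0 = 11. HB_3(11) = 3^2 + 2. Bump = 18. G_1 = 17.
G_1 = 17. HB_4(17) = 4^2 + 1. Bump = 26. G_2 = 25.
G_2 = 25. HB_5(25) = 5^2. Bump = 36. G_3 = 35.
G_3 = 35. HB_6(35) = 5·6 + 5. Bump = 40. G_4 = 39.
G_4 = 39. HB_7(39) = 5·7 + 4. Bump = 44. G_5 = 43.
G_5 = 43. HB_8(43) = 5·8 + 3. Bump = 48. G_6 = 47.
G_6 = 47. HB_9(47) = 5·9 + 2. Bump = 52. G_7 = 51.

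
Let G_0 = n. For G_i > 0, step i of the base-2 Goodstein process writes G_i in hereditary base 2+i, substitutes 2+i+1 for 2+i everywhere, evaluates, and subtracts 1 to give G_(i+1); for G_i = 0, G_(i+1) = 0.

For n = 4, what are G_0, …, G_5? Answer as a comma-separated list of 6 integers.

(0) 4|_2 = 2^2 ↦ 3^3|_3 = 27 ⇒ 26
(1) 26|_3 = 2·3^2 + 2·3 + 2 ↦ 2·4^2 + 2·4 + 2|_4 = 42 ⇒ 41
(2) 41|_4 = 2·4^2 + 2·4 + 1 ↦ 2·5^2 + 2·5 + 1|_5 = 61 ⇒ 60
(3) 60|_5 = 2·5^2 + 2·5 ↦ 2·6^2 + 2·6|_6 = 84 ⇒ 83
(4) 83|_6 = 2·6^2 + 6 + 5 ↦ 2·7^2 + 7 + 5|_7 = 110 ⇒ 109

4, 26, 41, 60, 83, 109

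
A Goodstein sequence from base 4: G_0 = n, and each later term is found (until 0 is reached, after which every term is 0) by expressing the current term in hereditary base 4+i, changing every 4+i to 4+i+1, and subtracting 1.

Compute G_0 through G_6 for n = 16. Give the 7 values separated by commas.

16, 24, 27, 30, 33, 36, 39

16 —HB4→ 4^2 —bump→ 5^2 = 25 —(−1)→ 24
24 —HB5→ 4·5 + 4 —bump→ 4·6 + 4 = 28 —(−1)→ 27
27 —HB6→ 4·6 + 3 —bump→ 4·7 + 3 = 31 —(−1)→ 30
30 —HB7→ 4·7 + 2 —bump→ 4·8 + 2 = 34 —(−1)→ 33
33 —HB8→ 4·8 + 1 —bump→ 4·9 + 1 = 37 —(−1)→ 36
36 —HB9→ 4·9 —bump→ 4·10 = 40 —(−1)→ 39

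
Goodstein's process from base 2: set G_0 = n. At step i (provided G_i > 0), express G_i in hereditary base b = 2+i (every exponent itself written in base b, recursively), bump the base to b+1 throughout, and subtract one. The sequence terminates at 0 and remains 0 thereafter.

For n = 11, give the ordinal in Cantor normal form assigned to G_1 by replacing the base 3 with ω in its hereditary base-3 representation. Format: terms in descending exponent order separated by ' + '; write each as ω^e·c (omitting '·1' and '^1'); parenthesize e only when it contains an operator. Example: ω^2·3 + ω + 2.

ω^(ω + 1) + ω

[0] 11 ≡ 2^(2 + 1) + 2 + 1 (base 2). Lift 3: 85. −1: 84.
[1] 84 ≡ 3^(3 + 1) + 3 (base 3). Lift 4: 1028. −1: 1027.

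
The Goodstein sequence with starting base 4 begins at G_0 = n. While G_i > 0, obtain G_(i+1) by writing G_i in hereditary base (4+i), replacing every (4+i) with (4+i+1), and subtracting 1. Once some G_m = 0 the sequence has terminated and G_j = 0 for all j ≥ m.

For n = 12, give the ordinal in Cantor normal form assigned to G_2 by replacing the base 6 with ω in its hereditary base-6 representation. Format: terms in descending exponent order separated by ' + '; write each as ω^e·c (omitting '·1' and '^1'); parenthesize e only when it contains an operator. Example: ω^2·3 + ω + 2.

step 0: 12 = 3·4; sub 5 for 4: 3·5; = 15; G_1 = 15−1 = 14
step 1: 14 = 2·5 + 4; sub 6 for 5: 2·6 + 4; = 16; G_2 = 16−1 = 15
step 2: 15 = 2·6 + 3; sub 7 for 6: 2·7 + 3; = 17; G_3 = 17−1 = 16

ω·2 + 3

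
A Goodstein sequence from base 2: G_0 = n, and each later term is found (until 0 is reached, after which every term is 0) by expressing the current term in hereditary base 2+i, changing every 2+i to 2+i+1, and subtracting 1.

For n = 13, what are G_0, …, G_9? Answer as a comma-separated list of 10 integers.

base 2: 13 = 2^(2 + 1) + 2^2 + 1; at 3: 3^(3 + 1) + 3^3 + 1 = 109; next = 108
base 3: 108 = 3^(3 + 1) + 3^3; at 4: 4^(4 + 1) + 4^4 = 1280; next = 1279
base 4: 1279 = 4^(4 + 1) + 3·4^3 + 3·4^2 + 3·4 + 3; at 5: 5^(5 + 1) + 3·5^3 + 3·5^2 + 3·5 + 3 = 16093; next = 16092
base 5: 16092 = 5^(5 + 1) + 3·5^3 + 3·5^2 + 3·5 + 2; at 6: 6^(6 + 1) + 3·6^3 + 3·6^2 + 3·6 + 2 = 280712; next = 280711
base 6: 280711 = 6^(6 + 1) + 3·6^3 + 3·6^2 + 3·6 + 1; at 7: 7^(7 + 1) + 3·7^3 + 3·7^2 + 3·7 + 1 = 5765999; next = 5765998
base 7: 5765998 = 7^(7 + 1) + 3·7^3 + 3·7^2 + 3·7; at 8: 8^(8 + 1) + 3·8^3 + 3·8^2 + 3·8 = 134219480; next = 134219479
base 8: 134219479 = 8^(8 + 1) + 3·8^3 + 3·8^2 + 2·8 + 7; at 9: 9^(9 + 1) + 3·9^3 + 3·9^2 + 2·9 + 7 = 3486786856; next = 3486786855
base 9: 3486786855 = 9^(9 + 1) + 3·9^3 + 3·9^2 + 2·9 + 6; at 10: 10^(10 + 1) + 3·10^3 + 3·10^2 + 2·10 + 6 = 100000003326; next = 100000003325
base 10: 100000003325 = 10^(10 + 1) + 3·10^3 + 3·10^2 + 2·10 + 5; at 11: 11^(11 + 1) + 3·11^3 + 3·11^2 + 2·11 + 5 = 3138428381104; next = 3138428381103

13, 108, 1279, 16092, 280711, 5765998, 134219479, 3486786855, 100000003325, 3138428381103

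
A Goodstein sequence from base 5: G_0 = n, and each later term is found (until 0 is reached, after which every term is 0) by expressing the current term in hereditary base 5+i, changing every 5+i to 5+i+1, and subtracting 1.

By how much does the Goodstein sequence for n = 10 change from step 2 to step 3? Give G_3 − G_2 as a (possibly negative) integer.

(0) 10|_5 = 2·5 ↦ 2·6|_6 = 12 ⇒ 11
(1) 11|_6 = 6 + 5 ↦ 7 + 5|_7 = 12 ⇒ 11
(2) 11|_7 = 7 + 4 ↦ 8 + 4|_8 = 12 ⇒ 11

0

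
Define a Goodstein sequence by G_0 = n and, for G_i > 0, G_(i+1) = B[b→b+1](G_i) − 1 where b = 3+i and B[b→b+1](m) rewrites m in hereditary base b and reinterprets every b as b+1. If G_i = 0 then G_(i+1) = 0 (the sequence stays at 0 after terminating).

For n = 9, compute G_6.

G_0=9  [base 3] 3^2  →[3↦4]→  4^2 = 16  −1 ⇒ G_1=15
G_1=15  [base 4] 3·4 + 3  →[4↦5]→  3·5 + 3 = 18  −1 ⇒ G_2=17
G_2=17  [base 5] 3·5 + 2  →[5↦6]→  3·6 + 2 = 20  −1 ⇒ G_3=19
G_3=19  [base 6] 3·6 + 1  →[6↦7]→  3·7 + 1 = 22  −1 ⇒ G_4=21
G_4=21  [base 7] 3·7  →[7↦8]→  3·8 = 24  −1 ⇒ G_5=23
G_5=23  [base 8] 2·8 + 7  →[8↦9]→  2·9 + 7 = 25  −1 ⇒ G_6=24
G_6=24  [base 9] 2·9 + 6  →[9↦10]→  2·10 + 6 = 26  −1 ⇒ G_7=25

24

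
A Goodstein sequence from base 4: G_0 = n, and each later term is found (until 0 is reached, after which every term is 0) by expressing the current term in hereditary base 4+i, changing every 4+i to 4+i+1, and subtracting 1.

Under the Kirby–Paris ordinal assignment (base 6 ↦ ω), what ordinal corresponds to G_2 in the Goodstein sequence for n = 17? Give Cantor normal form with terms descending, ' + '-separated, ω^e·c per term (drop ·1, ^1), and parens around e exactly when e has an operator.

ω·5 + 5

i=0: 17 = 4^2 + 1 (b=4); 4→5: 5^2 + 1 = 26; 26−1 = 25
i=1: 25 = 5^2 (b=5); 5→6: 6^2 = 36; 36−1 = 35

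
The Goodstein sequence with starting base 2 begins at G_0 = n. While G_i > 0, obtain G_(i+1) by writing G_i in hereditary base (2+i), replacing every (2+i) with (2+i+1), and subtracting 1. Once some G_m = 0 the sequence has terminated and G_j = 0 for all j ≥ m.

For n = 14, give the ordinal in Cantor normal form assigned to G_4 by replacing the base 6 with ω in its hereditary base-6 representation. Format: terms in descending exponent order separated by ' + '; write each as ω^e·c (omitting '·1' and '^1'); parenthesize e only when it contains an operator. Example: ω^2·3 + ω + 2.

ω^(ω + 1) + ω^5·5 + ω^4·5 + ω^3·5 + ω^2·5 + ω·5 + 5

[0] 14 ≡ 2^(2 + 1) + 2^2 + 2 (base 2). Lift 3: 111. −1: 110.
[1] 110 ≡ 3^(3 + 1) + 3^3 + 2 (base 3). Lift 4: 1282. −1: 1281.
[2] 1281 ≡ 4^(4 + 1) + 4^4 + 1 (base 4). Lift 5: 18751. −1: 18750.
[3] 18750 ≡ 5^(5 + 1) + 5^5 (base 5). Lift 6: 326592. −1: 326591.
[4] 326591 ≡ 6^(6 + 1) + 5·6^5 + 5·6^4 + 5·6^3 + 5·6^2 + 5·6 + 5 (base 6). Lift 7: 5862841. −1: 5862840.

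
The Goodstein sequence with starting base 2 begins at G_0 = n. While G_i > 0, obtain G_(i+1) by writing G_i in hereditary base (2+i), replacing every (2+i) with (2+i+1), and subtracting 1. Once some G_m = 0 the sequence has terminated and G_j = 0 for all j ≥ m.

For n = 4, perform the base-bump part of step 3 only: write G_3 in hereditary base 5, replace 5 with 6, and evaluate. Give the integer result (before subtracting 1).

4 —HB2→ 2^2 —bump→ 3^3 = 27 —(−1)→ 26
26 —HB3→ 2·3^2 + 2·3 + 2 —bump→ 2·4^2 + 2·4 + 2 = 42 —(−1)→ 41
41 —HB4→ 2·4^2 + 2·4 + 1 —bump→ 2·5^2 + 2·5 + 1 = 61 —(−1)→ 60
60 —HB5→ 2·5^2 + 2·5 —bump→ 2·6^2 + 2·6 = 84 —(−1)→ 83

84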